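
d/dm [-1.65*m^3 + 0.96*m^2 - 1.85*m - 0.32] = -4.95*m^2 + 1.92*m - 1.85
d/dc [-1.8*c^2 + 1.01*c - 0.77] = 1.01 - 3.6*c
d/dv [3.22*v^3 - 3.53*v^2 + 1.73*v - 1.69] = 9.66*v^2 - 7.06*v + 1.73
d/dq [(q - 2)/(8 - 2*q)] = 1/(q^2 - 8*q + 16)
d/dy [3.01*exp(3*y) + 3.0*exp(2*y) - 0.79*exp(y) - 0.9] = (9.03*exp(2*y) + 6.0*exp(y) - 0.79)*exp(y)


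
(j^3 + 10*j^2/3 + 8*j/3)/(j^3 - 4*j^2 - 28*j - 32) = j*(3*j + 4)/(3*(j^2 - 6*j - 16))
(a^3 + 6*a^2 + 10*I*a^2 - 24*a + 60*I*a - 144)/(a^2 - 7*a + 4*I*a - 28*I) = (a^2 + 6*a*(1 + I) + 36*I)/(a - 7)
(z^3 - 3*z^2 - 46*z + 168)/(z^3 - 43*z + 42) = (z - 4)/(z - 1)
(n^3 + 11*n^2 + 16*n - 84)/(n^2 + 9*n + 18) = (n^2 + 5*n - 14)/(n + 3)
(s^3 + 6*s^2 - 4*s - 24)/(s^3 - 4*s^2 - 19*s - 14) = (s^2 + 4*s - 12)/(s^2 - 6*s - 7)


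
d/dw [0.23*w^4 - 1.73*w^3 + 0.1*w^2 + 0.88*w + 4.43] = 0.92*w^3 - 5.19*w^2 + 0.2*w + 0.88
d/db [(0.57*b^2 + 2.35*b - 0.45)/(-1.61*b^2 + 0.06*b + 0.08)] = (3.8177*b^2 - 1.3578*b + 0.215)/(2.5921*b^4 - 0.1932*b^3 - 0.254*b^2 + 0.0096*b + 0.0064)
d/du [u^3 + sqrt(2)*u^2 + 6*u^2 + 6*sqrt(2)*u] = 3*u^2 + 2*sqrt(2)*u + 12*u + 6*sqrt(2)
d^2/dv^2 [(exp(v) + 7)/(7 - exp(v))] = 14*(-exp(v) - 7)*exp(v)/(exp(3*v) - 21*exp(2*v) + 147*exp(v) - 343)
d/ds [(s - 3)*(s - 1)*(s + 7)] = 3*s^2 + 6*s - 25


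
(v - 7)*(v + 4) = v^2 - 3*v - 28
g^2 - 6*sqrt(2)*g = g*(g - 6*sqrt(2))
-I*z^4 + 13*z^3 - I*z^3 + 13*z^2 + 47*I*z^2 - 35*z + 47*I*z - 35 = (z + 1)*(z + 5*I)*(z + 7*I)*(-I*z + 1)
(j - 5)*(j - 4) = j^2 - 9*j + 20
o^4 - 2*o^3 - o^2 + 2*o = o*(o - 2)*(o - 1)*(o + 1)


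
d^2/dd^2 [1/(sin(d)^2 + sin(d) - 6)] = (-4*sin(d)^4 - 3*sin(d)^3 - 19*sin(d)^2 + 14)/(sin(d)^2 + sin(d) - 6)^3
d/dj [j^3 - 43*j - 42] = 3*j^2 - 43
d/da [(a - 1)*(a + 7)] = 2*a + 6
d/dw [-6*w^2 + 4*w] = 4 - 12*w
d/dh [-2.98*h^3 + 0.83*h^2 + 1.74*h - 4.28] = -8.94*h^2 + 1.66*h + 1.74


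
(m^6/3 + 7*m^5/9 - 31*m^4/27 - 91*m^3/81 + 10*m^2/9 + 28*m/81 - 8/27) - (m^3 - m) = m^6/3 + 7*m^5/9 - 31*m^4/27 - 172*m^3/81 + 10*m^2/9 + 109*m/81 - 8/27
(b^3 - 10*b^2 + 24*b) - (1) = b^3 - 10*b^2 + 24*b - 1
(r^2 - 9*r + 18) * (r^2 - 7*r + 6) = r^4 - 16*r^3 + 87*r^2 - 180*r + 108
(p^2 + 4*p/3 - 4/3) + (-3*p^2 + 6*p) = -2*p^2 + 22*p/3 - 4/3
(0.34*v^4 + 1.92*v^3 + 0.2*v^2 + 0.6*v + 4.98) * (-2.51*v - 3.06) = -0.8534*v^5 - 5.8596*v^4 - 6.3772*v^3 - 2.118*v^2 - 14.3358*v - 15.2388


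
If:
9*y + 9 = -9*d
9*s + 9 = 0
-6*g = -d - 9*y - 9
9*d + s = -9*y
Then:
No Solution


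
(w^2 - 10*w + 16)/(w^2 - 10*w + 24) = (w^2 - 10*w + 16)/(w^2 - 10*w + 24)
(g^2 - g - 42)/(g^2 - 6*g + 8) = (g^2 - g - 42)/(g^2 - 6*g + 8)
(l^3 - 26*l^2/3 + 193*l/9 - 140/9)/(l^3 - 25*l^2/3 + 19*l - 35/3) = (l - 4/3)/(l - 1)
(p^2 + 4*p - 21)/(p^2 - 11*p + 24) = (p + 7)/(p - 8)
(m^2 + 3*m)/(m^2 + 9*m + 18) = m/(m + 6)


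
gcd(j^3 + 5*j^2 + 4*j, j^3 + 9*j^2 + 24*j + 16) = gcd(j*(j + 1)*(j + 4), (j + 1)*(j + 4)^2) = j^2 + 5*j + 4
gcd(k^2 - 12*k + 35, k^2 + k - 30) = k - 5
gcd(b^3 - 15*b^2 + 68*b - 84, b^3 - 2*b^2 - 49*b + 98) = b^2 - 9*b + 14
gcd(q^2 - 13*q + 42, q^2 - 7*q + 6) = q - 6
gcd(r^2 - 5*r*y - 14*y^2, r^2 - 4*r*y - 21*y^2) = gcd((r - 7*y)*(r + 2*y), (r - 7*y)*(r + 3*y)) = -r + 7*y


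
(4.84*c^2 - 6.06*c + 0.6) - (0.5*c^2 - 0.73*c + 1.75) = 4.34*c^2 - 5.33*c - 1.15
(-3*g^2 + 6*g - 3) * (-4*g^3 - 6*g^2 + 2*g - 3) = 12*g^5 - 6*g^4 - 30*g^3 + 39*g^2 - 24*g + 9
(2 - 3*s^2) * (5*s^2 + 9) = -15*s^4 - 17*s^2 + 18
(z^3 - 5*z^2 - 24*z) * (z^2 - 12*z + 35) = z^5 - 17*z^4 + 71*z^3 + 113*z^2 - 840*z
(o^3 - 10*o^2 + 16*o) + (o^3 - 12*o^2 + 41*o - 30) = 2*o^3 - 22*o^2 + 57*o - 30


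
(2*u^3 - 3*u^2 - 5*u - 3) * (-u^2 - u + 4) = -2*u^5 + u^4 + 16*u^3 - 4*u^2 - 17*u - 12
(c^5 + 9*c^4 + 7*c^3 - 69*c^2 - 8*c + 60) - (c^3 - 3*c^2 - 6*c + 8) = c^5 + 9*c^4 + 6*c^3 - 66*c^2 - 2*c + 52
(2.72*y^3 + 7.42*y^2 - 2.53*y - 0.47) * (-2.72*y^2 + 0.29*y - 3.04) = -7.3984*y^5 - 19.3936*y^4 + 0.764599999999999*y^3 - 22.0121*y^2 + 7.5549*y + 1.4288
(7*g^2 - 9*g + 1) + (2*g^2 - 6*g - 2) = 9*g^2 - 15*g - 1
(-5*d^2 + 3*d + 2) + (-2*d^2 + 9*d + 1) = -7*d^2 + 12*d + 3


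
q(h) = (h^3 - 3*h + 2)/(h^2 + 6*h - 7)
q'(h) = (-2*h - 6)*(h^3 - 3*h + 2)/(h^2 + 6*h - 7)^2 + (3*h^2 - 3)/(h^2 + 6*h - 7)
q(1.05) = 0.02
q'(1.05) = 0.38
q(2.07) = 0.48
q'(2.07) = 0.51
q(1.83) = 0.36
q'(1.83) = 0.49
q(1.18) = 0.07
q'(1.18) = 0.40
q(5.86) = 2.97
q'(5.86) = 0.76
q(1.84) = 0.36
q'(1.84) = 0.49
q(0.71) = -0.10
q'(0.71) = 0.33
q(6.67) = 3.60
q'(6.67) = 0.79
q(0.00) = -0.29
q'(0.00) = 0.18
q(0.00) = -0.29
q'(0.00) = 0.18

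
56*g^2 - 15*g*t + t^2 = (-8*g + t)*(-7*g + t)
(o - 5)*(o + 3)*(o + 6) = o^3 + 4*o^2 - 27*o - 90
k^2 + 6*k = k*(k + 6)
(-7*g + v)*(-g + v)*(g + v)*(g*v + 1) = 7*g^4*v - g^3*v^2 + 7*g^3 - 7*g^2*v^3 - g^2*v + g*v^4 - 7*g*v^2 + v^3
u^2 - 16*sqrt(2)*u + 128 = (u - 8*sqrt(2))^2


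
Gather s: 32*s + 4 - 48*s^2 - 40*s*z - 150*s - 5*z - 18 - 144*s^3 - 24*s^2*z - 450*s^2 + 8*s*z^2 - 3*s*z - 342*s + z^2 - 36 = -144*s^3 + s^2*(-24*z - 498) + s*(8*z^2 - 43*z - 460) + z^2 - 5*z - 50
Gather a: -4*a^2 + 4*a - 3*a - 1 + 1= -4*a^2 + a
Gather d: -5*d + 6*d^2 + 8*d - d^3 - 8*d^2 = -d^3 - 2*d^2 + 3*d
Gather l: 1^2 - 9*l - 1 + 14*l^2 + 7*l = 14*l^2 - 2*l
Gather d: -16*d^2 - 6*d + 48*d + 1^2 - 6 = -16*d^2 + 42*d - 5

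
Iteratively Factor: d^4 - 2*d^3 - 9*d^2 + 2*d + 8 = (d + 1)*(d^3 - 3*d^2 - 6*d + 8) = (d - 1)*(d + 1)*(d^2 - 2*d - 8) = (d - 4)*(d - 1)*(d + 1)*(d + 2)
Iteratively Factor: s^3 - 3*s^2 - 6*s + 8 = (s - 1)*(s^2 - 2*s - 8) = (s - 1)*(s + 2)*(s - 4)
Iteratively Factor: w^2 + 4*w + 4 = (w + 2)*(w + 2)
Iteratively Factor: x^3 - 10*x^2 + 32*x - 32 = (x - 2)*(x^2 - 8*x + 16) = (x - 4)*(x - 2)*(x - 4)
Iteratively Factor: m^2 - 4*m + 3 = (m - 3)*(m - 1)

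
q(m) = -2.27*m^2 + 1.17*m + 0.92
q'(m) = 1.17 - 4.54*m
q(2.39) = -9.25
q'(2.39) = -9.68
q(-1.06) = -2.87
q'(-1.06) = 5.98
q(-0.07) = 0.83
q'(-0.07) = 1.49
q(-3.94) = -38.93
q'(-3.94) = 19.06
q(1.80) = -4.33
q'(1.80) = -7.00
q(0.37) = 1.04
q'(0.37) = -0.51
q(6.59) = -89.95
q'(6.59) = -28.75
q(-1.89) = -9.40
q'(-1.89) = 9.75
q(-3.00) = -23.02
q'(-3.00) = 14.79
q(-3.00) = -23.02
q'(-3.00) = 14.79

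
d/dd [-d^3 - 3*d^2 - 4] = 3*d*(-d - 2)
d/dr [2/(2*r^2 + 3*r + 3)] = 2*(-4*r - 3)/(2*r^2 + 3*r + 3)^2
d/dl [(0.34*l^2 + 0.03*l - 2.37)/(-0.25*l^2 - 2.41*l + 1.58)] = (-0.8119*l^2 - 0.1106*l - 5.6643)/(0.0625*l^4 + 1.205*l^3 + 5.0181*l^2 - 7.6156*l + 2.4964)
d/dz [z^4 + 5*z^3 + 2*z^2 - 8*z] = 4*z^3 + 15*z^2 + 4*z - 8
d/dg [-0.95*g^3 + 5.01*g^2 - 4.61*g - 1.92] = -2.85*g^2 + 10.02*g - 4.61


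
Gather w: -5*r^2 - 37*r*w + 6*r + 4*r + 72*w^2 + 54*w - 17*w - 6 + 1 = -5*r^2 + 10*r + 72*w^2 + w*(37 - 37*r) - 5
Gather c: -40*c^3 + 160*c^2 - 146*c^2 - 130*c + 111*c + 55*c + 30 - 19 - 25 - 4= -40*c^3 + 14*c^2 + 36*c - 18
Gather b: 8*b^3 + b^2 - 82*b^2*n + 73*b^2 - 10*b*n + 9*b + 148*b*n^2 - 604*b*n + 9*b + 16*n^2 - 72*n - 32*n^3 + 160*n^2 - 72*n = 8*b^3 + b^2*(74 - 82*n) + b*(148*n^2 - 614*n + 18) - 32*n^3 + 176*n^2 - 144*n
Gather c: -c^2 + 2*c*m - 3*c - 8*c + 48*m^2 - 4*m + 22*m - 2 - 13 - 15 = -c^2 + c*(2*m - 11) + 48*m^2 + 18*m - 30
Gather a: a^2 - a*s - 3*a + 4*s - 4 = a^2 + a*(-s - 3) + 4*s - 4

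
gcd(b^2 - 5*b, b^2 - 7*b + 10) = b - 5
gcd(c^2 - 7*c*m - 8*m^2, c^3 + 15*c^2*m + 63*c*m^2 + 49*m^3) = c + m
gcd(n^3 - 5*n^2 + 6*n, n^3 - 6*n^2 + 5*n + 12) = n - 3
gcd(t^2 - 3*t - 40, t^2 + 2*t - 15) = t + 5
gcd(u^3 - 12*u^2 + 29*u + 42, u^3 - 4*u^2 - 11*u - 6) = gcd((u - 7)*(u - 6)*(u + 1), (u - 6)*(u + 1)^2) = u^2 - 5*u - 6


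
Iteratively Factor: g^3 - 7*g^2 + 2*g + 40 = (g + 2)*(g^2 - 9*g + 20) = (g - 5)*(g + 2)*(g - 4)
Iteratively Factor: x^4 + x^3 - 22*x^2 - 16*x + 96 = (x - 4)*(x^3 + 5*x^2 - 2*x - 24) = (x - 4)*(x - 2)*(x^2 + 7*x + 12) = (x - 4)*(x - 2)*(x + 3)*(x + 4)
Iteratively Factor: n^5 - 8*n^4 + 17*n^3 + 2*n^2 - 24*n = (n)*(n^4 - 8*n^3 + 17*n^2 + 2*n - 24) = n*(n - 3)*(n^3 - 5*n^2 + 2*n + 8) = n*(n - 4)*(n - 3)*(n^2 - n - 2) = n*(n - 4)*(n - 3)*(n - 2)*(n + 1)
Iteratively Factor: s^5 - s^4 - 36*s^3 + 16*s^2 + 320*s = (s + 4)*(s^4 - 5*s^3 - 16*s^2 + 80*s) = (s + 4)^2*(s^3 - 9*s^2 + 20*s) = (s - 4)*(s + 4)^2*(s^2 - 5*s) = s*(s - 4)*(s + 4)^2*(s - 5)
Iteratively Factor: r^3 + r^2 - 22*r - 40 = (r - 5)*(r^2 + 6*r + 8) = (r - 5)*(r + 4)*(r + 2)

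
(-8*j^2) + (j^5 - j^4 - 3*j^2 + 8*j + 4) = j^5 - j^4 - 11*j^2 + 8*j + 4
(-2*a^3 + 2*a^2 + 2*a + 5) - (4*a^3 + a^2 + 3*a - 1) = -6*a^3 + a^2 - a + 6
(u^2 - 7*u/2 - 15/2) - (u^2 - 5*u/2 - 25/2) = 5 - u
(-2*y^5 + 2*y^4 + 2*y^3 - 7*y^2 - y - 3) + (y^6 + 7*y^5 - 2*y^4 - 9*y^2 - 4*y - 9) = y^6 + 5*y^5 + 2*y^3 - 16*y^2 - 5*y - 12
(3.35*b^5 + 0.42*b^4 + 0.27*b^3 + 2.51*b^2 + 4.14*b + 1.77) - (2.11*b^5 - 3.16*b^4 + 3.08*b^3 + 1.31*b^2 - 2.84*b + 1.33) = 1.24*b^5 + 3.58*b^4 - 2.81*b^3 + 1.2*b^2 + 6.98*b + 0.44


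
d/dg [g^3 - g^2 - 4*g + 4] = 3*g^2 - 2*g - 4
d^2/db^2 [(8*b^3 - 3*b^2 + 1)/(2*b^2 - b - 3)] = 20*(5*b^3 + 3*b^2 + 21*b - 2)/(8*b^6 - 12*b^5 - 30*b^4 + 35*b^3 + 45*b^2 - 27*b - 27)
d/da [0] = 0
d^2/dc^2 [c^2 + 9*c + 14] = 2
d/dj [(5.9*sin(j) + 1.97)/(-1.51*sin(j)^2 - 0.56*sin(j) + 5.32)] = (8.909*sin(j)^2 + 5.9494*sin(j) + 32.4912)*cos(j)/(2.2801*sin(j)^4 + 1.6912*sin(j)^3 - 15.7528*sin(j)^2 - 5.9584*sin(j) + 28.3024)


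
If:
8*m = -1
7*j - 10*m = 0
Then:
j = -5/28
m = -1/8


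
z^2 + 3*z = z*(z + 3)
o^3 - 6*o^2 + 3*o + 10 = (o - 5)*(o - 2)*(o + 1)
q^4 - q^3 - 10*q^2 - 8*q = q*(q - 4)*(q + 1)*(q + 2)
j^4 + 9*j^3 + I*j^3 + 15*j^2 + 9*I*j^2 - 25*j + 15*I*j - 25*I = (j - 1)*(j + 5)^2*(j + I)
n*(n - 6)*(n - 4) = n^3 - 10*n^2 + 24*n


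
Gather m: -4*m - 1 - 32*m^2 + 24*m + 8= -32*m^2 + 20*m + 7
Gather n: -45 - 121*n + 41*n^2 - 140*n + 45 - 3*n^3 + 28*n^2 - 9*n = -3*n^3 + 69*n^2 - 270*n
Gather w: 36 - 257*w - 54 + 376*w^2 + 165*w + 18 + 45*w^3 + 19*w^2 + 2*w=45*w^3 + 395*w^2 - 90*w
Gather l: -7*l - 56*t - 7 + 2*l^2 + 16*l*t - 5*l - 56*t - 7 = 2*l^2 + l*(16*t - 12) - 112*t - 14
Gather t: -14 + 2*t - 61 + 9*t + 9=11*t - 66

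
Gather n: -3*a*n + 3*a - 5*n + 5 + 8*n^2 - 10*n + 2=3*a + 8*n^2 + n*(-3*a - 15) + 7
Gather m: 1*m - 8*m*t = m*(1 - 8*t)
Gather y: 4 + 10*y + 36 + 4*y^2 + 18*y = 4*y^2 + 28*y + 40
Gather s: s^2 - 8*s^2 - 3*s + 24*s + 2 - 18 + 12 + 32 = -7*s^2 + 21*s + 28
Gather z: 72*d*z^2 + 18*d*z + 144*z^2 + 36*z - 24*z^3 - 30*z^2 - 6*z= -24*z^3 + z^2*(72*d + 114) + z*(18*d + 30)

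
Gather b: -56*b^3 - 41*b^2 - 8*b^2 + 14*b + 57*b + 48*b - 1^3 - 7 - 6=-56*b^3 - 49*b^2 + 119*b - 14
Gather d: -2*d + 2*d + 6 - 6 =0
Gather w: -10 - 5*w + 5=-5*w - 5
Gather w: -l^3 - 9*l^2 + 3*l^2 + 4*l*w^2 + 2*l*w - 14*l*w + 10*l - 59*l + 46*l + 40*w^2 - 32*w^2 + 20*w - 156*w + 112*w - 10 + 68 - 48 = -l^3 - 6*l^2 - 3*l + w^2*(4*l + 8) + w*(-12*l - 24) + 10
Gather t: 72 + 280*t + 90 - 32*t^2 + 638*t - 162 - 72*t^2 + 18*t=-104*t^2 + 936*t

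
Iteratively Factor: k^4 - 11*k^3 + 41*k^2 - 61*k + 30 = (k - 2)*(k^3 - 9*k^2 + 23*k - 15) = (k - 5)*(k - 2)*(k^2 - 4*k + 3) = (k - 5)*(k - 2)*(k - 1)*(k - 3)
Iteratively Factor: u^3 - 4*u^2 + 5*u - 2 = (u - 2)*(u^2 - 2*u + 1) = (u - 2)*(u - 1)*(u - 1)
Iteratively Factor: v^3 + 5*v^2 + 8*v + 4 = (v + 2)*(v^2 + 3*v + 2) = (v + 1)*(v + 2)*(v + 2)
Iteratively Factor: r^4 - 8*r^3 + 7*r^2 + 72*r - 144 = (r - 3)*(r^3 - 5*r^2 - 8*r + 48) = (r - 3)*(r + 3)*(r^2 - 8*r + 16) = (r - 4)*(r - 3)*(r + 3)*(r - 4)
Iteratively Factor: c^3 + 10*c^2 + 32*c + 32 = (c + 2)*(c^2 + 8*c + 16) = (c + 2)*(c + 4)*(c + 4)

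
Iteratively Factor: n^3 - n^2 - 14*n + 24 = (n - 2)*(n^2 + n - 12) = (n - 3)*(n - 2)*(n + 4)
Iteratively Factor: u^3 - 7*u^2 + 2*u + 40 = (u - 5)*(u^2 - 2*u - 8) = (u - 5)*(u - 4)*(u + 2)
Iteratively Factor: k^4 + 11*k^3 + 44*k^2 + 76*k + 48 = (k + 3)*(k^3 + 8*k^2 + 20*k + 16) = (k + 3)*(k + 4)*(k^2 + 4*k + 4) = (k + 2)*(k + 3)*(k + 4)*(k + 2)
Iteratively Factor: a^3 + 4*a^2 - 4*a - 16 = (a + 4)*(a^2 - 4) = (a - 2)*(a + 4)*(a + 2)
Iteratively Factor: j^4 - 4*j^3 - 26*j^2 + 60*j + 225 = (j - 5)*(j^3 + j^2 - 21*j - 45) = (j - 5)*(j + 3)*(j^2 - 2*j - 15) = (j - 5)^2*(j + 3)*(j + 3)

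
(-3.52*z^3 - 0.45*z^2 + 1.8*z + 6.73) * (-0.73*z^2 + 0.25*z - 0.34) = 2.5696*z^5 - 0.5515*z^4 - 0.2297*z^3 - 4.3099*z^2 + 1.0705*z - 2.2882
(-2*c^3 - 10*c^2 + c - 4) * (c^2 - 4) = -2*c^5 - 10*c^4 + 9*c^3 + 36*c^2 - 4*c + 16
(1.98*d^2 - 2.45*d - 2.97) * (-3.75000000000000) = -7.425*d^2 + 9.1875*d + 11.1375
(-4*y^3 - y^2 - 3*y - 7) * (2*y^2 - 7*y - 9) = -8*y^5 + 26*y^4 + 37*y^3 + 16*y^2 + 76*y + 63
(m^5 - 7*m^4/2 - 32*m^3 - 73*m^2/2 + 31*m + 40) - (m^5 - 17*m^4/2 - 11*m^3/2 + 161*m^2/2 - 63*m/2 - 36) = 5*m^4 - 53*m^3/2 - 117*m^2 + 125*m/2 + 76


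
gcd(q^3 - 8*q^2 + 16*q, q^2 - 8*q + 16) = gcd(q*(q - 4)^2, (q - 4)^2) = q^2 - 8*q + 16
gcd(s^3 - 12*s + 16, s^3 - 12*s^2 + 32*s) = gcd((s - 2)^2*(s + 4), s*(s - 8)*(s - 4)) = 1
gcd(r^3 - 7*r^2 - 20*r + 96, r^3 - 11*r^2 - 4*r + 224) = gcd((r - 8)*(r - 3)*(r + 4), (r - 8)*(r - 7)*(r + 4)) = r^2 - 4*r - 32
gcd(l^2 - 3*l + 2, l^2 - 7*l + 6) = l - 1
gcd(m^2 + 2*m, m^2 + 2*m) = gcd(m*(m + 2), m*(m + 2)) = m^2 + 2*m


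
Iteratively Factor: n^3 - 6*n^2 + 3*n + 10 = (n - 2)*(n^2 - 4*n - 5) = (n - 5)*(n - 2)*(n + 1)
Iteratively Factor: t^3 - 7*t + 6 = (t - 1)*(t^2 + t - 6) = (t - 1)*(t + 3)*(t - 2)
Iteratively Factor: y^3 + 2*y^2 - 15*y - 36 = (y - 4)*(y^2 + 6*y + 9) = (y - 4)*(y + 3)*(y + 3)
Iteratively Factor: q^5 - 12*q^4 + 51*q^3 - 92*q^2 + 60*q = (q - 5)*(q^4 - 7*q^3 + 16*q^2 - 12*q) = (q - 5)*(q - 2)*(q^3 - 5*q^2 + 6*q) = (q - 5)*(q - 3)*(q - 2)*(q^2 - 2*q) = q*(q - 5)*(q - 3)*(q - 2)*(q - 2)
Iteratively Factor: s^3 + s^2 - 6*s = (s)*(s^2 + s - 6) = s*(s + 3)*(s - 2)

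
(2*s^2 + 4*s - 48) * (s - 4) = 2*s^3 - 4*s^2 - 64*s + 192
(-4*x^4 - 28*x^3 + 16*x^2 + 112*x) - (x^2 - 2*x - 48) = -4*x^4 - 28*x^3 + 15*x^2 + 114*x + 48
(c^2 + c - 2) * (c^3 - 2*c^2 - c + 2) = c^5 - c^4 - 5*c^3 + 5*c^2 + 4*c - 4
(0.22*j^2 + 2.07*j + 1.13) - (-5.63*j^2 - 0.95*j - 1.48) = 5.85*j^2 + 3.02*j + 2.61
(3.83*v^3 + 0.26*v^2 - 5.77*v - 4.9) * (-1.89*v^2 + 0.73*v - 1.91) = -7.2387*v^5 + 2.3045*v^4 + 3.7798*v^3 + 4.5523*v^2 + 7.4437*v + 9.359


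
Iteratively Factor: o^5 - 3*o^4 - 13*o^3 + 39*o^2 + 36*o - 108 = (o - 3)*(o^4 - 13*o^2 + 36) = (o - 3)*(o + 3)*(o^3 - 3*o^2 - 4*o + 12) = (o - 3)*(o - 2)*(o + 3)*(o^2 - o - 6) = (o - 3)^2*(o - 2)*(o + 3)*(o + 2)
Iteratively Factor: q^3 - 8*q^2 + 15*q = (q)*(q^2 - 8*q + 15) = q*(q - 5)*(q - 3)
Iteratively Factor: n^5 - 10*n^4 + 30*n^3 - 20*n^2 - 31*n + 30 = (n - 3)*(n^4 - 7*n^3 + 9*n^2 + 7*n - 10) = (n - 3)*(n - 1)*(n^3 - 6*n^2 + 3*n + 10) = (n - 5)*(n - 3)*(n - 1)*(n^2 - n - 2) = (n - 5)*(n - 3)*(n - 2)*(n - 1)*(n + 1)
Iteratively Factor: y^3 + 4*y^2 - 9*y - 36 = (y + 4)*(y^2 - 9) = (y - 3)*(y + 4)*(y + 3)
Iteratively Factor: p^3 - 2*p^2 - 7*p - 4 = (p - 4)*(p^2 + 2*p + 1) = (p - 4)*(p + 1)*(p + 1)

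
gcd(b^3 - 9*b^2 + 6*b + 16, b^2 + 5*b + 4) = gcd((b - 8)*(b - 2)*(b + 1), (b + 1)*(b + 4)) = b + 1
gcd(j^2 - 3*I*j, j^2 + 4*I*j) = j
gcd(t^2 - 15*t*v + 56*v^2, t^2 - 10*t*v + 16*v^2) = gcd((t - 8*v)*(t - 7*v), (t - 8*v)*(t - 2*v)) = t - 8*v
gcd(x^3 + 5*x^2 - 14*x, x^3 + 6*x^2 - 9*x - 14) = x^2 + 5*x - 14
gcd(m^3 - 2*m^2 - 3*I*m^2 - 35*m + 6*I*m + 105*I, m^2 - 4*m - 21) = m - 7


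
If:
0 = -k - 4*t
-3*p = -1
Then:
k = -4*t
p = 1/3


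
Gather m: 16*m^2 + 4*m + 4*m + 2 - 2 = 16*m^2 + 8*m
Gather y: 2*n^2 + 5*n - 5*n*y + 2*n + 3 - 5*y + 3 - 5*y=2*n^2 + 7*n + y*(-5*n - 10) + 6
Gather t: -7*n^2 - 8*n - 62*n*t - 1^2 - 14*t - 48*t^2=-7*n^2 - 8*n - 48*t^2 + t*(-62*n - 14) - 1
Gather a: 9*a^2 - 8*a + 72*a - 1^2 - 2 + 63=9*a^2 + 64*a + 60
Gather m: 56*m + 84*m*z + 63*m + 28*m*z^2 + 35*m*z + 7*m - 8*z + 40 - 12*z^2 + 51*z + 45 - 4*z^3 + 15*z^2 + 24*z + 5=m*(28*z^2 + 119*z + 126) - 4*z^3 + 3*z^2 + 67*z + 90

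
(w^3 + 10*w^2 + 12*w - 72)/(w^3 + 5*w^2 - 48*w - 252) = (w - 2)/(w - 7)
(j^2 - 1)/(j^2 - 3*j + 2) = (j + 1)/(j - 2)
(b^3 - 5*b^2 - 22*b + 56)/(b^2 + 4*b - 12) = (b^2 - 3*b - 28)/(b + 6)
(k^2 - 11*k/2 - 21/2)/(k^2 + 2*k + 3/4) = 2*(k - 7)/(2*k + 1)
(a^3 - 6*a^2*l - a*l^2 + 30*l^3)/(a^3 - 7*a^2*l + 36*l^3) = (a - 5*l)/(a - 6*l)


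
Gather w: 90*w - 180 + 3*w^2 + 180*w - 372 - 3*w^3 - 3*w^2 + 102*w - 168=-3*w^3 + 372*w - 720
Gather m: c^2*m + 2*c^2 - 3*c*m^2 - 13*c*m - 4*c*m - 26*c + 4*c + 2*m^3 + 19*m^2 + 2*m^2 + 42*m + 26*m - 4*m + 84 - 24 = 2*c^2 - 22*c + 2*m^3 + m^2*(21 - 3*c) + m*(c^2 - 17*c + 64) + 60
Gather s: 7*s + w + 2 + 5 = 7*s + w + 7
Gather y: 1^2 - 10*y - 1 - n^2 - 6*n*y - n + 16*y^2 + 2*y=-n^2 - n + 16*y^2 + y*(-6*n - 8)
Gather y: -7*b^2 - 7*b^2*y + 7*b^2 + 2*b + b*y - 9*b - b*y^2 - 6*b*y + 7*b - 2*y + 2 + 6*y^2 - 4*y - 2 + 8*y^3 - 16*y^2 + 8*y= 8*y^3 + y^2*(-b - 10) + y*(-7*b^2 - 5*b + 2)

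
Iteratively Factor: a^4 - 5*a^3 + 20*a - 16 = (a - 4)*(a^3 - a^2 - 4*a + 4) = (a - 4)*(a - 2)*(a^2 + a - 2) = (a - 4)*(a - 2)*(a + 2)*(a - 1)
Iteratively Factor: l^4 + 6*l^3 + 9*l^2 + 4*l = (l + 1)*(l^3 + 5*l^2 + 4*l) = (l + 1)*(l + 4)*(l^2 + l) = l*(l + 1)*(l + 4)*(l + 1)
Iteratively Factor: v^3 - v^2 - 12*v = (v - 4)*(v^2 + 3*v) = (v - 4)*(v + 3)*(v)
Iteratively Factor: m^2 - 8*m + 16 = (m - 4)*(m - 4)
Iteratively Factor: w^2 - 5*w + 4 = (w - 4)*(w - 1)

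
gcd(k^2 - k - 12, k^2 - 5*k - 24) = k + 3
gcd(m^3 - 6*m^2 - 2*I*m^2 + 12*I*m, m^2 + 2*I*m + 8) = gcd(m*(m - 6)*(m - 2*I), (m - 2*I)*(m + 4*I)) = m - 2*I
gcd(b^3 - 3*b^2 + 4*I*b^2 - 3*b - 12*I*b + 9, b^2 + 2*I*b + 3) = b + 3*I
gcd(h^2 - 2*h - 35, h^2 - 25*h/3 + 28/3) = h - 7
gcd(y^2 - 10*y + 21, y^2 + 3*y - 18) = y - 3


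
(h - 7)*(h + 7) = h^2 - 49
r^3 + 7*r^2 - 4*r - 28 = (r - 2)*(r + 2)*(r + 7)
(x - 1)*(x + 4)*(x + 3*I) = x^3 + 3*x^2 + 3*I*x^2 - 4*x + 9*I*x - 12*I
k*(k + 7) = k^2 + 7*k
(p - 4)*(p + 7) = p^2 + 3*p - 28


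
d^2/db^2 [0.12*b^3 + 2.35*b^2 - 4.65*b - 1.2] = 0.72*b + 4.7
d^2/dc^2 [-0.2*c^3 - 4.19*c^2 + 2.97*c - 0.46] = -1.2*c - 8.38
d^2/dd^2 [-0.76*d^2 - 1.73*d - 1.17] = -1.52000000000000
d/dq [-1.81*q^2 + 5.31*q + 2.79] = 5.31 - 3.62*q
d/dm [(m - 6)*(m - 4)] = 2*m - 10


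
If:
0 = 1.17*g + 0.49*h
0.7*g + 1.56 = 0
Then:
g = -2.23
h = 5.32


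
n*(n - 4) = n^2 - 4*n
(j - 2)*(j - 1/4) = j^2 - 9*j/4 + 1/2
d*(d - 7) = d^2 - 7*d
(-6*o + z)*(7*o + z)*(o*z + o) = -42*o^3*z - 42*o^3 + o^2*z^2 + o^2*z + o*z^3 + o*z^2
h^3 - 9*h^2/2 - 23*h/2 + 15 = (h - 6)*(h - 1)*(h + 5/2)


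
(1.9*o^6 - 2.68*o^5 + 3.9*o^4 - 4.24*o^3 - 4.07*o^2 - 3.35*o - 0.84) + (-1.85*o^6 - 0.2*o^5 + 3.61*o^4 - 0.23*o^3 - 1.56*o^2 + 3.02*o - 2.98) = 0.0499999999999998*o^6 - 2.88*o^5 + 7.51*o^4 - 4.47*o^3 - 5.63*o^2 - 0.33*o - 3.82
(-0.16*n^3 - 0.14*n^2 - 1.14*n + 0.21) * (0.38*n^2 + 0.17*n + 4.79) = -0.0608*n^5 - 0.0804*n^4 - 1.2234*n^3 - 0.7846*n^2 - 5.4249*n + 1.0059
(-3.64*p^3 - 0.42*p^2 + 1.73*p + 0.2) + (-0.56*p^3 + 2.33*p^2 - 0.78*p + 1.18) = -4.2*p^3 + 1.91*p^2 + 0.95*p + 1.38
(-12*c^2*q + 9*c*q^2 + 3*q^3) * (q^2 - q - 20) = -12*c^2*q^3 + 12*c^2*q^2 + 240*c^2*q + 9*c*q^4 - 9*c*q^3 - 180*c*q^2 + 3*q^5 - 3*q^4 - 60*q^3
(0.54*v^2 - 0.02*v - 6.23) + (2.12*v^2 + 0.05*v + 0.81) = 2.66*v^2 + 0.03*v - 5.42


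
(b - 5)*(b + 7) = b^2 + 2*b - 35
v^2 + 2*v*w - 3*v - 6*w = (v - 3)*(v + 2*w)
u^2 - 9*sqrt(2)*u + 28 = (u - 7*sqrt(2))*(u - 2*sqrt(2))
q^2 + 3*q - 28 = (q - 4)*(q + 7)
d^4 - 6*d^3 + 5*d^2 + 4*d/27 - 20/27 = (d - 5)*(d - 2/3)^2*(d + 1/3)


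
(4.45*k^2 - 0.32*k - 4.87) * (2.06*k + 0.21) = 9.167*k^3 + 0.2753*k^2 - 10.0994*k - 1.0227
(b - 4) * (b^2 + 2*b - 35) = b^3 - 2*b^2 - 43*b + 140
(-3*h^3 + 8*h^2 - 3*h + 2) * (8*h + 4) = -24*h^4 + 52*h^3 + 8*h^2 + 4*h + 8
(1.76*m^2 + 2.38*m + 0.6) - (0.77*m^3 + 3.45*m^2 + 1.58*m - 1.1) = -0.77*m^3 - 1.69*m^2 + 0.8*m + 1.7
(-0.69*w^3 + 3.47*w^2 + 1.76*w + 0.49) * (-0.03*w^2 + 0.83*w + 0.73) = 0.0207*w^5 - 0.6768*w^4 + 2.3236*w^3 + 3.9792*w^2 + 1.6915*w + 0.3577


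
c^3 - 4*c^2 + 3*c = c*(c - 3)*(c - 1)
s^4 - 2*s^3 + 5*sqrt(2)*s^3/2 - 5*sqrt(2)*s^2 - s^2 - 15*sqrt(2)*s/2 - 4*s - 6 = (s - 3)*(s + 1)*(s + sqrt(2)/2)*(s + 2*sqrt(2))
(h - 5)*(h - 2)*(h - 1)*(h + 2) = h^4 - 6*h^3 + h^2 + 24*h - 20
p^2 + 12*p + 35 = (p + 5)*(p + 7)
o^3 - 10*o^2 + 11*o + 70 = (o - 7)*(o - 5)*(o + 2)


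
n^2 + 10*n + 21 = (n + 3)*(n + 7)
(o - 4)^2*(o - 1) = o^3 - 9*o^2 + 24*o - 16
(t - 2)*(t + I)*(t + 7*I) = t^3 - 2*t^2 + 8*I*t^2 - 7*t - 16*I*t + 14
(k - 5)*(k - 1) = k^2 - 6*k + 5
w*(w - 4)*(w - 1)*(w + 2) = w^4 - 3*w^3 - 6*w^2 + 8*w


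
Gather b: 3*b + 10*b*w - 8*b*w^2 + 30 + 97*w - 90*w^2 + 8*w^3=b*(-8*w^2 + 10*w + 3) + 8*w^3 - 90*w^2 + 97*w + 30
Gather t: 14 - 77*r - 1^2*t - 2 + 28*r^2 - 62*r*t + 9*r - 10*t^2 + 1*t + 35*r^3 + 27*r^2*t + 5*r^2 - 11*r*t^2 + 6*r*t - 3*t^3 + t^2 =35*r^3 + 33*r^2 - 68*r - 3*t^3 + t^2*(-11*r - 9) + t*(27*r^2 - 56*r) + 12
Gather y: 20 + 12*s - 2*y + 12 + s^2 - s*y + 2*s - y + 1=s^2 + 14*s + y*(-s - 3) + 33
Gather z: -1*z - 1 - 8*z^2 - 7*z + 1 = -8*z^2 - 8*z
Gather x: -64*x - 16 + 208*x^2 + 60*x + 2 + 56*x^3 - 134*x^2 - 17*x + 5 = 56*x^3 + 74*x^2 - 21*x - 9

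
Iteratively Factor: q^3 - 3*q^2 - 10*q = (q)*(q^2 - 3*q - 10) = q*(q + 2)*(q - 5)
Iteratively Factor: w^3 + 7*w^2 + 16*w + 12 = (w + 3)*(w^2 + 4*w + 4) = (w + 2)*(w + 3)*(w + 2)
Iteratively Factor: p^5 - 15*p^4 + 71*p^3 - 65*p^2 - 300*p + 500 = (p - 5)*(p^4 - 10*p^3 + 21*p^2 + 40*p - 100) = (p - 5)*(p + 2)*(p^3 - 12*p^2 + 45*p - 50) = (p - 5)*(p - 2)*(p + 2)*(p^2 - 10*p + 25) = (p - 5)^2*(p - 2)*(p + 2)*(p - 5)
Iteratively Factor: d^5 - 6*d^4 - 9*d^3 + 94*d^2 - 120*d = (d - 5)*(d^4 - d^3 - 14*d^2 + 24*d) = (d - 5)*(d - 2)*(d^3 + d^2 - 12*d) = (d - 5)*(d - 3)*(d - 2)*(d^2 + 4*d) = (d - 5)*(d - 3)*(d - 2)*(d + 4)*(d)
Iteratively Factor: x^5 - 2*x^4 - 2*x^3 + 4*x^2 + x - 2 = (x - 2)*(x^4 - 2*x^2 + 1) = (x - 2)*(x - 1)*(x^3 + x^2 - x - 1) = (x - 2)*(x - 1)*(x + 1)*(x^2 - 1) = (x - 2)*(x - 1)*(x + 1)^2*(x - 1)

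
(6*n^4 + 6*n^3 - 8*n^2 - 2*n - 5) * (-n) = -6*n^5 - 6*n^4 + 8*n^3 + 2*n^2 + 5*n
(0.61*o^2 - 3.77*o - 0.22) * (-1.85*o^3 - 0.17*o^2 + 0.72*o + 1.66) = -1.1285*o^5 + 6.8708*o^4 + 1.4871*o^3 - 1.6644*o^2 - 6.4166*o - 0.3652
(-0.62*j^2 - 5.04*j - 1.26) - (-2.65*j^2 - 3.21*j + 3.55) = 2.03*j^2 - 1.83*j - 4.81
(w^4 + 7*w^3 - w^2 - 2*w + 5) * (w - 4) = w^5 + 3*w^4 - 29*w^3 + 2*w^2 + 13*w - 20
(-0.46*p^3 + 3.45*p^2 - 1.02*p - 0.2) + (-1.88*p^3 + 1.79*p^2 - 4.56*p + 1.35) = -2.34*p^3 + 5.24*p^2 - 5.58*p + 1.15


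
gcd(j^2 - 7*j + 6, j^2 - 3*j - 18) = j - 6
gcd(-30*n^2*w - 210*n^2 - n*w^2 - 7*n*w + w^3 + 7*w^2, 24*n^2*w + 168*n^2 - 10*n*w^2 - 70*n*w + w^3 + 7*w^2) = -6*n*w - 42*n + w^2 + 7*w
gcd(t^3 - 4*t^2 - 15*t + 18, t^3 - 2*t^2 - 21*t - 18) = t^2 - 3*t - 18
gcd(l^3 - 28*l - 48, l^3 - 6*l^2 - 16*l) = l + 2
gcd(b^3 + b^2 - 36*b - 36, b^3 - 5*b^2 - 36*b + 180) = b^2 - 36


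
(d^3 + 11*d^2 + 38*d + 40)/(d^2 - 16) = (d^2 + 7*d + 10)/(d - 4)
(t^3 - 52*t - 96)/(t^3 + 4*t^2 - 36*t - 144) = (t^2 - 6*t - 16)/(t^2 - 2*t - 24)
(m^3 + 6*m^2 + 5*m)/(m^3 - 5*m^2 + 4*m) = (m^2 + 6*m + 5)/(m^2 - 5*m + 4)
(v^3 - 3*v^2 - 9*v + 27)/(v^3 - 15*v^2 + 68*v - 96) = (v^2 - 9)/(v^2 - 12*v + 32)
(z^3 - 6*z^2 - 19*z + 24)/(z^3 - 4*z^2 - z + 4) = (z^2 - 5*z - 24)/(z^2 - 3*z - 4)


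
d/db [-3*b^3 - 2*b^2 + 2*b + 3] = -9*b^2 - 4*b + 2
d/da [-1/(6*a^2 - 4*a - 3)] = 4*(3*a - 1)/(-6*a^2 + 4*a + 3)^2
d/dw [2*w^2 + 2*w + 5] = 4*w + 2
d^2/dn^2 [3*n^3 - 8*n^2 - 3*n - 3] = 18*n - 16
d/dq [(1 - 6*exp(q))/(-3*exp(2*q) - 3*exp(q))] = (-6*exp(2*q) + 2*exp(q) + 1)*exp(-q)/(3*(exp(2*q) + 2*exp(q) + 1))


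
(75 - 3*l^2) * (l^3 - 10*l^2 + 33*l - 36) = -3*l^5 + 30*l^4 - 24*l^3 - 642*l^2 + 2475*l - 2700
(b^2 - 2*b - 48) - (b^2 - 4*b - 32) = 2*b - 16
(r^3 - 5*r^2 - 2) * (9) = 9*r^3 - 45*r^2 - 18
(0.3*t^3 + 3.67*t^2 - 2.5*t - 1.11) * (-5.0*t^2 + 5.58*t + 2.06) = -1.5*t^5 - 16.676*t^4 + 33.5966*t^3 - 0.839799999999999*t^2 - 11.3438*t - 2.2866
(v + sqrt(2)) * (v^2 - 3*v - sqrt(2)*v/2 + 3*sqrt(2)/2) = v^3 - 3*v^2 + sqrt(2)*v^2/2 - 3*sqrt(2)*v/2 - v + 3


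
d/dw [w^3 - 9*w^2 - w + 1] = 3*w^2 - 18*w - 1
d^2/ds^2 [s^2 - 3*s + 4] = 2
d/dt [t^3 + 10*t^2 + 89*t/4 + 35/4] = 3*t^2 + 20*t + 89/4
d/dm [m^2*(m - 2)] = m*(3*m - 4)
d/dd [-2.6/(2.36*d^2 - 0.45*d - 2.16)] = (12.272*d - 1.17)/(-2.36*d^2 + 0.45*d + 2.16)^2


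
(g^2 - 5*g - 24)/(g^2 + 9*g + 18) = (g - 8)/(g + 6)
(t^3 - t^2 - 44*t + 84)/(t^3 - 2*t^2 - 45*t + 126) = (t - 2)/(t - 3)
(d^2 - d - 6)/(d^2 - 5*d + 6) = (d + 2)/(d - 2)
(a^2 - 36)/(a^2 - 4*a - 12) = (a + 6)/(a + 2)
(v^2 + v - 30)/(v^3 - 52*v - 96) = (v - 5)/(v^2 - 6*v - 16)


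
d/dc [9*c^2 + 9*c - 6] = 18*c + 9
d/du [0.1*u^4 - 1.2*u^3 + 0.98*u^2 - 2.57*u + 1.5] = 0.4*u^3 - 3.6*u^2 + 1.96*u - 2.57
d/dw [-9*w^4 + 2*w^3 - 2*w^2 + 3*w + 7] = -36*w^3 + 6*w^2 - 4*w + 3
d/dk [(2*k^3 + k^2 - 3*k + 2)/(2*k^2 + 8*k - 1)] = (4*k^4 + 32*k^3 + 8*k^2 - 10*k - 13)/(4*k^4 + 32*k^3 + 60*k^2 - 16*k + 1)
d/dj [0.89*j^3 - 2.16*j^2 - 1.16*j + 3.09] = 2.67*j^2 - 4.32*j - 1.16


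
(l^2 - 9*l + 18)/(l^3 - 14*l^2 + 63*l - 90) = 1/(l - 5)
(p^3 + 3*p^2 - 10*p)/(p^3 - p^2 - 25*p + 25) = p*(p - 2)/(p^2 - 6*p + 5)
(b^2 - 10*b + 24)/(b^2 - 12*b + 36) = (b - 4)/(b - 6)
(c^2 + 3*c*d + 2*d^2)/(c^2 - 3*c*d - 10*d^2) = (c + d)/(c - 5*d)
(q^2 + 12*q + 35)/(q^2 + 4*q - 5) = (q + 7)/(q - 1)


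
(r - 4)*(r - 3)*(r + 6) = r^3 - r^2 - 30*r + 72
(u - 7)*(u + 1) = u^2 - 6*u - 7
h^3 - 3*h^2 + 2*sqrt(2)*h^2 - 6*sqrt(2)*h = h*(h - 3)*(h + 2*sqrt(2))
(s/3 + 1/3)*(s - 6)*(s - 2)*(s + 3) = s^4/3 - 4*s^3/3 - 17*s^2/3 + 8*s + 12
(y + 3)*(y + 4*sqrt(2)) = y^2 + 3*y + 4*sqrt(2)*y + 12*sqrt(2)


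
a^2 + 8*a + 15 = (a + 3)*(a + 5)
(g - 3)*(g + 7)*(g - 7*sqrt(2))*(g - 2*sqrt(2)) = g^4 - 9*sqrt(2)*g^3 + 4*g^3 - 36*sqrt(2)*g^2 + 7*g^2 + 112*g + 189*sqrt(2)*g - 588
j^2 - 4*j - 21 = (j - 7)*(j + 3)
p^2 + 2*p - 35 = (p - 5)*(p + 7)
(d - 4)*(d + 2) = d^2 - 2*d - 8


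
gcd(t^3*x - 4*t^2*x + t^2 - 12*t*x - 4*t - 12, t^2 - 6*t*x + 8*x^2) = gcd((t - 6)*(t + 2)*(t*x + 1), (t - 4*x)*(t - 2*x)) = 1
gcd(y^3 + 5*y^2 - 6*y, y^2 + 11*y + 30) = y + 6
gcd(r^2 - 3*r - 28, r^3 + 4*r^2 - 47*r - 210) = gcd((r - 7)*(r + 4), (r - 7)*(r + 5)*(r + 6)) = r - 7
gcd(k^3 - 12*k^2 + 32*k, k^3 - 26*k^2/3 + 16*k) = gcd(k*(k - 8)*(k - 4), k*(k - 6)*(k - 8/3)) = k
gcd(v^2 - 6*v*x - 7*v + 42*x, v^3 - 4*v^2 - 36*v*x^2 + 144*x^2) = -v + 6*x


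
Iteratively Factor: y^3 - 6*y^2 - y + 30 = (y + 2)*(y^2 - 8*y + 15) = (y - 3)*(y + 2)*(y - 5)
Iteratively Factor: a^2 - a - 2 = (a - 2)*(a + 1)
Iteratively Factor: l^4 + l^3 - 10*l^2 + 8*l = (l)*(l^3 + l^2 - 10*l + 8) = l*(l + 4)*(l^2 - 3*l + 2) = l*(l - 2)*(l + 4)*(l - 1)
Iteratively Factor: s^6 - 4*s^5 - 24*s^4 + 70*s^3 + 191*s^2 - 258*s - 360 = (s + 3)*(s^5 - 7*s^4 - 3*s^3 + 79*s^2 - 46*s - 120) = (s - 4)*(s + 3)*(s^4 - 3*s^3 - 15*s^2 + 19*s + 30) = (s - 4)*(s + 1)*(s + 3)*(s^3 - 4*s^2 - 11*s + 30) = (s - 4)*(s - 2)*(s + 1)*(s + 3)*(s^2 - 2*s - 15) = (s - 5)*(s - 4)*(s - 2)*(s + 1)*(s + 3)*(s + 3)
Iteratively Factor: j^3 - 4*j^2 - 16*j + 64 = (j - 4)*(j^2 - 16) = (j - 4)^2*(j + 4)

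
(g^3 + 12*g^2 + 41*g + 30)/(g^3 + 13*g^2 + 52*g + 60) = (g + 1)/(g + 2)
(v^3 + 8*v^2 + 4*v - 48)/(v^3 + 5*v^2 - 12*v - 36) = (v^2 + 2*v - 8)/(v^2 - v - 6)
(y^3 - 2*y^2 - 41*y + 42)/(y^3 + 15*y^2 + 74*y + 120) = (y^2 - 8*y + 7)/(y^2 + 9*y + 20)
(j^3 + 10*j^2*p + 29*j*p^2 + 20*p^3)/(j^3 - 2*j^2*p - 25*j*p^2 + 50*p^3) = (j^2 + 5*j*p + 4*p^2)/(j^2 - 7*j*p + 10*p^2)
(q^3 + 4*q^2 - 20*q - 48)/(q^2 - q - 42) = (q^2 - 2*q - 8)/(q - 7)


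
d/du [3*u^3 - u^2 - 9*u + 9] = 9*u^2 - 2*u - 9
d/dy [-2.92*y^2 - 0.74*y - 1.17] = -5.84*y - 0.74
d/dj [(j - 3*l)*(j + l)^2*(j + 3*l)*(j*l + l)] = l*(j + l)*((j + 1)*(j - 3*l)*(j + l) + 2*(j + 1)*(j - 3*l)*(j + 3*l) + (j + 1)*(j + l)*(j + 3*l) + (j - 3*l)*(j + l)*(j + 3*l))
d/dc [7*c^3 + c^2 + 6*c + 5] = 21*c^2 + 2*c + 6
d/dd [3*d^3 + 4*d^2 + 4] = d*(9*d + 8)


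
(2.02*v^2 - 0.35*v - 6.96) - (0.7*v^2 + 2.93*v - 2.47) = 1.32*v^2 - 3.28*v - 4.49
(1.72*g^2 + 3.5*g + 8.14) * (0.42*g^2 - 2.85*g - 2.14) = 0.7224*g^4 - 3.432*g^3 - 10.237*g^2 - 30.689*g - 17.4196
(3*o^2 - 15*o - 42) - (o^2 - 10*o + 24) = 2*o^2 - 5*o - 66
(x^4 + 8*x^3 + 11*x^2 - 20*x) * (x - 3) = x^5 + 5*x^4 - 13*x^3 - 53*x^2 + 60*x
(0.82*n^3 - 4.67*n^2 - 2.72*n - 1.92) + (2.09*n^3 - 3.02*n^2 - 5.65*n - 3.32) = 2.91*n^3 - 7.69*n^2 - 8.37*n - 5.24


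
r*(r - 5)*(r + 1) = r^3 - 4*r^2 - 5*r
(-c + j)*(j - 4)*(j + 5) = -c*j^2 - c*j + 20*c + j^3 + j^2 - 20*j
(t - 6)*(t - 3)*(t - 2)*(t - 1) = t^4 - 12*t^3 + 47*t^2 - 72*t + 36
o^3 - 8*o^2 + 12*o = o*(o - 6)*(o - 2)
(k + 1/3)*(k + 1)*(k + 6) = k^3 + 22*k^2/3 + 25*k/3 + 2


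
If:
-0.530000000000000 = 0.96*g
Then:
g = -0.55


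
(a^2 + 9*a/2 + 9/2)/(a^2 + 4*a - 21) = (2*a^2 + 9*a + 9)/(2*(a^2 + 4*a - 21))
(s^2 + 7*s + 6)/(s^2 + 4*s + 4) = (s^2 + 7*s + 6)/(s^2 + 4*s + 4)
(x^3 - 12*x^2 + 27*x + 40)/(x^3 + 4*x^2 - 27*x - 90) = (x^2 - 7*x - 8)/(x^2 + 9*x + 18)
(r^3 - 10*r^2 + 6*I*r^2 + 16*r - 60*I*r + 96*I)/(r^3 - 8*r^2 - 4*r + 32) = (r + 6*I)/(r + 2)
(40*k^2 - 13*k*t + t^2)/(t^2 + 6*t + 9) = (40*k^2 - 13*k*t + t^2)/(t^2 + 6*t + 9)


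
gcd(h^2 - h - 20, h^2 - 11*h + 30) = h - 5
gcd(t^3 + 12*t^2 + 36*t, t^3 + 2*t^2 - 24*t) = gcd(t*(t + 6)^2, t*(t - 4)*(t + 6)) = t^2 + 6*t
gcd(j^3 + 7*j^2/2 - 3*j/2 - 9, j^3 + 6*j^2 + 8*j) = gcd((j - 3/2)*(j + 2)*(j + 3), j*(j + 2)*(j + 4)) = j + 2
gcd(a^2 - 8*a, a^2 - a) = a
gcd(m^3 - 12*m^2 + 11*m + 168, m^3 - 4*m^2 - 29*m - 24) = m^2 - 5*m - 24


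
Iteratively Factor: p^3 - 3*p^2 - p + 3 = (p - 1)*(p^2 - 2*p - 3) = (p - 3)*(p - 1)*(p + 1)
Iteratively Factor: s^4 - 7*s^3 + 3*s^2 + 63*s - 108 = (s - 4)*(s^3 - 3*s^2 - 9*s + 27) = (s - 4)*(s - 3)*(s^2 - 9) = (s - 4)*(s - 3)^2*(s + 3)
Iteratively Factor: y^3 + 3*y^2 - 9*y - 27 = (y + 3)*(y^2 - 9) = (y + 3)^2*(y - 3)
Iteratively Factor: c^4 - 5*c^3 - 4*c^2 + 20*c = (c + 2)*(c^3 - 7*c^2 + 10*c) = c*(c + 2)*(c^2 - 7*c + 10) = c*(c - 2)*(c + 2)*(c - 5)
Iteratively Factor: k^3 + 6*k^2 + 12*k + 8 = (k + 2)*(k^2 + 4*k + 4) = (k + 2)^2*(k + 2)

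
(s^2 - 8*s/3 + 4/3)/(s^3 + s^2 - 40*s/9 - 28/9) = 3*(3*s - 2)/(9*s^2 + 27*s + 14)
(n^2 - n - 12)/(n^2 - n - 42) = (-n^2 + n + 12)/(-n^2 + n + 42)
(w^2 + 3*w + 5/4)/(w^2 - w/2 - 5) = (4*w^2 + 12*w + 5)/(2*(2*w^2 - w - 10))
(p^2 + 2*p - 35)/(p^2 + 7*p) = (p - 5)/p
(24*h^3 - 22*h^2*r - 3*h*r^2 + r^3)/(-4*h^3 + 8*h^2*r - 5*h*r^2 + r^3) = (-24*h^2 - 2*h*r + r^2)/(4*h^2 - 4*h*r + r^2)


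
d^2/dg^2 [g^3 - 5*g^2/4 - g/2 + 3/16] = 6*g - 5/2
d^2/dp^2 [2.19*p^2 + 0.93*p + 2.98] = 4.38000000000000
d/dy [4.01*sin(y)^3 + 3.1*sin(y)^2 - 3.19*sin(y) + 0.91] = (12.03*sin(y)^2 + 6.2*sin(y) - 3.19)*cos(y)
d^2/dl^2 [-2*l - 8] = 0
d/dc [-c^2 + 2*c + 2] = 2 - 2*c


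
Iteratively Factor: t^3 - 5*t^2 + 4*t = (t - 1)*(t^2 - 4*t) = t*(t - 1)*(t - 4)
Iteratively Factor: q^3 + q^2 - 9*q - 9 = (q + 3)*(q^2 - 2*q - 3) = (q + 1)*(q + 3)*(q - 3)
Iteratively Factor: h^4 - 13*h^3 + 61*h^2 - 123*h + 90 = (h - 3)*(h^3 - 10*h^2 + 31*h - 30) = (h - 3)*(h - 2)*(h^2 - 8*h + 15) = (h - 5)*(h - 3)*(h - 2)*(h - 3)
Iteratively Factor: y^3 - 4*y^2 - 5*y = (y)*(y^2 - 4*y - 5) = y*(y + 1)*(y - 5)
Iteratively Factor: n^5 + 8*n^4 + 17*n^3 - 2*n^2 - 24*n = (n)*(n^4 + 8*n^3 + 17*n^2 - 2*n - 24) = n*(n + 3)*(n^3 + 5*n^2 + 2*n - 8) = n*(n - 1)*(n + 3)*(n^2 + 6*n + 8) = n*(n - 1)*(n + 2)*(n + 3)*(n + 4)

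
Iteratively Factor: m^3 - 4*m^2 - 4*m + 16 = (m - 2)*(m^2 - 2*m - 8) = (m - 2)*(m + 2)*(m - 4)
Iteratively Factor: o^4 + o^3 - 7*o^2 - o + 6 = (o - 2)*(o^3 + 3*o^2 - o - 3) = (o - 2)*(o + 1)*(o^2 + 2*o - 3) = (o - 2)*(o + 1)*(o + 3)*(o - 1)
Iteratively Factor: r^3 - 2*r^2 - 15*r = (r - 5)*(r^2 + 3*r) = r*(r - 5)*(r + 3)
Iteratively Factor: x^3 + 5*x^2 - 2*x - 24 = (x + 4)*(x^2 + x - 6) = (x - 2)*(x + 4)*(x + 3)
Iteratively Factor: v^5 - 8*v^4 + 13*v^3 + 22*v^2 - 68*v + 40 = (v - 2)*(v^4 - 6*v^3 + v^2 + 24*v - 20) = (v - 5)*(v - 2)*(v^3 - v^2 - 4*v + 4) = (v - 5)*(v - 2)^2*(v^2 + v - 2) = (v - 5)*(v - 2)^2*(v - 1)*(v + 2)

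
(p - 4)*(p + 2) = p^2 - 2*p - 8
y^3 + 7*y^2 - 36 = (y - 2)*(y + 3)*(y + 6)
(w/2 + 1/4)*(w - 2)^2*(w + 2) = w^4/2 - 3*w^3/4 - 5*w^2/2 + 3*w + 2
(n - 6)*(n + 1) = n^2 - 5*n - 6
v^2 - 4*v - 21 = (v - 7)*(v + 3)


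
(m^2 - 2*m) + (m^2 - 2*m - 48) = 2*m^2 - 4*m - 48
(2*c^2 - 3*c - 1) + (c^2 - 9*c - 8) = 3*c^2 - 12*c - 9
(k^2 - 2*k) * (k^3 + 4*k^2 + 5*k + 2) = k^5 + 2*k^4 - 3*k^3 - 8*k^2 - 4*k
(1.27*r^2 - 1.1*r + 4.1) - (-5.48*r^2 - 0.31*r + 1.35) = 6.75*r^2 - 0.79*r + 2.75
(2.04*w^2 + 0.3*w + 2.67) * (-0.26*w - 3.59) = -0.5304*w^3 - 7.4016*w^2 - 1.7712*w - 9.5853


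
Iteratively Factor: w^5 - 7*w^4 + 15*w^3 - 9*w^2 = (w - 3)*(w^4 - 4*w^3 + 3*w^2) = w*(w - 3)*(w^3 - 4*w^2 + 3*w) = w*(w - 3)^2*(w^2 - w) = w^2*(w - 3)^2*(w - 1)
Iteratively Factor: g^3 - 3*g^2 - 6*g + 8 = (g - 4)*(g^2 + g - 2) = (g - 4)*(g - 1)*(g + 2)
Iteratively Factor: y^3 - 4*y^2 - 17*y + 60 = (y + 4)*(y^2 - 8*y + 15) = (y - 3)*(y + 4)*(y - 5)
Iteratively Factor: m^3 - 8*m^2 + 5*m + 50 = (m - 5)*(m^2 - 3*m - 10) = (m - 5)^2*(m + 2)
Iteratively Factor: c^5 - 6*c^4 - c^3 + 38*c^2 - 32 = (c - 4)*(c^4 - 2*c^3 - 9*c^2 + 2*c + 8) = (c - 4)*(c - 1)*(c^3 - c^2 - 10*c - 8) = (c - 4)*(c - 1)*(c + 1)*(c^2 - 2*c - 8) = (c - 4)^2*(c - 1)*(c + 1)*(c + 2)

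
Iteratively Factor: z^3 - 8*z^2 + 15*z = (z - 3)*(z^2 - 5*z) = (z - 5)*(z - 3)*(z)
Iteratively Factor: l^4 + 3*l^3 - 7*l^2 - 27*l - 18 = (l + 1)*(l^3 + 2*l^2 - 9*l - 18) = (l - 3)*(l + 1)*(l^2 + 5*l + 6) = (l - 3)*(l + 1)*(l + 2)*(l + 3)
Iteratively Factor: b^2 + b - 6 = (b - 2)*(b + 3)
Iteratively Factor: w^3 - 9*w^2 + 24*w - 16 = (w - 1)*(w^2 - 8*w + 16) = (w - 4)*(w - 1)*(w - 4)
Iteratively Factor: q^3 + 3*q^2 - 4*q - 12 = (q + 2)*(q^2 + q - 6) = (q - 2)*(q + 2)*(q + 3)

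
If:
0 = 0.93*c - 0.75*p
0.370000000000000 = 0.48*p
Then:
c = 0.62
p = 0.77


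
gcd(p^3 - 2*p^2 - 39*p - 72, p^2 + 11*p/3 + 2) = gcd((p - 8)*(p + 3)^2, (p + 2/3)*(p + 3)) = p + 3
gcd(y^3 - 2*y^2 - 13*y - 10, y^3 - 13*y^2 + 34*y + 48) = y + 1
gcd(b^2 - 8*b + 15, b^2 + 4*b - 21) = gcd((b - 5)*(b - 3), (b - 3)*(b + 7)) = b - 3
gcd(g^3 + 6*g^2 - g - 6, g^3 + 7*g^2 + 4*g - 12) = g^2 + 5*g - 6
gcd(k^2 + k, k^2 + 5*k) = k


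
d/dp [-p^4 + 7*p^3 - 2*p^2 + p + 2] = -4*p^3 + 21*p^2 - 4*p + 1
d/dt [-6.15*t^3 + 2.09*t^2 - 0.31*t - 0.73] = -18.45*t^2 + 4.18*t - 0.31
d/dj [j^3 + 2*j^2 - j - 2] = 3*j^2 + 4*j - 1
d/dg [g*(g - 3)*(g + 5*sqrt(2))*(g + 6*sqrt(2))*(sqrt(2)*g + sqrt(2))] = 5*sqrt(2)*g^4 - 8*sqrt(2)*g^3 + 88*g^3 - 132*g^2 + 171*sqrt(2)*g^2 - 240*sqrt(2)*g - 132*g - 180*sqrt(2)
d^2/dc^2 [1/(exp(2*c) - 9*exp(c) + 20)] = ((9 - 4*exp(c))*(exp(2*c) - 9*exp(c) + 20) + 2*(2*exp(c) - 9)^2*exp(c))*exp(c)/(exp(2*c) - 9*exp(c) + 20)^3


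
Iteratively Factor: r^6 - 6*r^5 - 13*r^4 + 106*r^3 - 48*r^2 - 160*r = (r)*(r^5 - 6*r^4 - 13*r^3 + 106*r^2 - 48*r - 160) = r*(r + 1)*(r^4 - 7*r^3 - 6*r^2 + 112*r - 160) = r*(r - 2)*(r + 1)*(r^3 - 5*r^2 - 16*r + 80) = r*(r - 5)*(r - 2)*(r + 1)*(r^2 - 16) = r*(r - 5)*(r - 4)*(r - 2)*(r + 1)*(r + 4)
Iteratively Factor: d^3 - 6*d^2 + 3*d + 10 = (d - 5)*(d^2 - d - 2) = (d - 5)*(d - 2)*(d + 1)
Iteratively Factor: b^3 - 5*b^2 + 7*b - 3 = (b - 1)*(b^2 - 4*b + 3) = (b - 3)*(b - 1)*(b - 1)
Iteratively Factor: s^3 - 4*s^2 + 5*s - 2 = (s - 1)*(s^2 - 3*s + 2) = (s - 2)*(s - 1)*(s - 1)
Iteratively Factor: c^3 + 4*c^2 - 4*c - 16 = (c + 2)*(c^2 + 2*c - 8) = (c - 2)*(c + 2)*(c + 4)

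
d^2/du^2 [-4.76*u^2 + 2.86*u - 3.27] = -9.52000000000000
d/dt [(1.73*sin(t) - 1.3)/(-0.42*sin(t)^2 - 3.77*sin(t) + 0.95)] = (0.7266*sin(t)^2 - 1.092*sin(t) - 3.2575)*cos(t)/(0.1764*sin(t)^4 + 3.1668*sin(t)^3 + 13.4149*sin(t)^2 - 7.163*sin(t) + 0.9025)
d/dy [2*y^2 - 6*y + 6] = 4*y - 6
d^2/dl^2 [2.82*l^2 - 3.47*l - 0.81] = 5.64000000000000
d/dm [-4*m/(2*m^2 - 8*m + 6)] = 2*(m^2 - 3)/(m^4 - 8*m^3 + 22*m^2 - 24*m + 9)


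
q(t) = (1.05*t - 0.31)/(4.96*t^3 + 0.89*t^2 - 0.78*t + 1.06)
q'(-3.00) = 0.02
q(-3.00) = 0.03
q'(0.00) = 0.78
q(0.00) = -0.29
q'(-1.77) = 0.14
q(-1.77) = 0.10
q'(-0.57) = 4.81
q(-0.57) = -1.04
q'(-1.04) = 2.12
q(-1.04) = 0.51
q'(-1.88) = 0.11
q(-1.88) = 0.08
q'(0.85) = -0.14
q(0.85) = 0.14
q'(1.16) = -0.12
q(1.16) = 0.10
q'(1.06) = -0.13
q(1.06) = 0.11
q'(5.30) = -0.00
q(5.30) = 0.01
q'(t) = (1.05*t - 0.31)*(-14.88*t^2 - 1.78*t + 0.78)/(4.96*t^3 + 0.89*t^2 - 0.78*t + 1.06)^2 + 1.05/(4.96*t^3 + 0.89*t^2 - 0.78*t + 1.06)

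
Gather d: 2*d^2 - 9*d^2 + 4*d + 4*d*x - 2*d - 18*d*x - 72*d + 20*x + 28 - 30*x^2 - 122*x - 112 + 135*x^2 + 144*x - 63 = -7*d^2 + d*(-14*x - 70) + 105*x^2 + 42*x - 147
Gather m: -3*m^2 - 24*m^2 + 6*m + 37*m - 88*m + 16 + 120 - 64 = -27*m^2 - 45*m + 72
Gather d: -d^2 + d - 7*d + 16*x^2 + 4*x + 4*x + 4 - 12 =-d^2 - 6*d + 16*x^2 + 8*x - 8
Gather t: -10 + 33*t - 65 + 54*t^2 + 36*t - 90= 54*t^2 + 69*t - 165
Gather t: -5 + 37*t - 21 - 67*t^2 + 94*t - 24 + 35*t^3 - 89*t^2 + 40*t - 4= 35*t^3 - 156*t^2 + 171*t - 54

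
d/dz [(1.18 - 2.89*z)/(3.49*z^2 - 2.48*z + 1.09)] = (10.0861*z^2 - 8.2364*z - 0.223700000000001)/(12.1801*z^4 - 17.3104*z^3 + 13.7586*z^2 - 5.4064*z + 1.1881)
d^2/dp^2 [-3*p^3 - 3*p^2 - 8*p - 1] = -18*p - 6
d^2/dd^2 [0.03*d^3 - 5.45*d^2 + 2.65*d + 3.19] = 0.18*d - 10.9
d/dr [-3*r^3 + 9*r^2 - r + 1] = -9*r^2 + 18*r - 1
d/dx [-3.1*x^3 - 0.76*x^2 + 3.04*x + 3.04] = -9.3*x^2 - 1.52*x + 3.04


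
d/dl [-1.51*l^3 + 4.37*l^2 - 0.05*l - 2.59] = -4.53*l^2 + 8.74*l - 0.05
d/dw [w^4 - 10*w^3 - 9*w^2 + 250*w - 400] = 4*w^3 - 30*w^2 - 18*w + 250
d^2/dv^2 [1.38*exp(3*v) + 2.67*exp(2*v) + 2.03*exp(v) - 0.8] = (12.42*exp(2*v) + 10.68*exp(v) + 2.03)*exp(v)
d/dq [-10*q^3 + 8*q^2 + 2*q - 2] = -30*q^2 + 16*q + 2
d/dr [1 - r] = -1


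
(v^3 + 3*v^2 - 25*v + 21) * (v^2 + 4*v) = v^5 + 7*v^4 - 13*v^3 - 79*v^2 + 84*v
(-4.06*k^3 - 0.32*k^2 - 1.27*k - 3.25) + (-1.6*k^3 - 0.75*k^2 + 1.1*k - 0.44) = -5.66*k^3 - 1.07*k^2 - 0.17*k - 3.69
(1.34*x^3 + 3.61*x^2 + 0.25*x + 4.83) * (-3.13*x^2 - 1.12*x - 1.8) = -4.1942*x^5 - 12.8001*x^4 - 7.2377*x^3 - 21.8959*x^2 - 5.8596*x - 8.694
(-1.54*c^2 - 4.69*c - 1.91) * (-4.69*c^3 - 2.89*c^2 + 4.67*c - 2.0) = 7.2226*c^5 + 26.4467*c^4 + 15.3202*c^3 - 13.3024*c^2 + 0.460300000000002*c + 3.82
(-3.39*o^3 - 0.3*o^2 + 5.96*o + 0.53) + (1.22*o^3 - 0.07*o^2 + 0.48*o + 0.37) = -2.17*o^3 - 0.37*o^2 + 6.44*o + 0.9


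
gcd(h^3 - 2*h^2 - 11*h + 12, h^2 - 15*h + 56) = 1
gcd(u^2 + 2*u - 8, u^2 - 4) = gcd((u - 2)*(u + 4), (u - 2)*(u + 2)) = u - 2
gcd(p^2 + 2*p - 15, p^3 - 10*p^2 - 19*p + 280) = p + 5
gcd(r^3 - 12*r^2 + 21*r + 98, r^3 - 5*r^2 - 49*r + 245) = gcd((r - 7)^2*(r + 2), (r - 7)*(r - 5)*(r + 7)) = r - 7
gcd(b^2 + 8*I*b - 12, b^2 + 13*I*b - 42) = b + 6*I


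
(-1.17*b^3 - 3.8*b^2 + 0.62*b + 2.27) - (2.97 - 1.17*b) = -1.17*b^3 - 3.8*b^2 + 1.79*b - 0.7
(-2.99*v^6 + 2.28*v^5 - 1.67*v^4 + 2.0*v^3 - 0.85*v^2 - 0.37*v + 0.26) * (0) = 0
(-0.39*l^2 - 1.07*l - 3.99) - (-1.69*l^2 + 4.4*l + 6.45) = 1.3*l^2 - 5.47*l - 10.44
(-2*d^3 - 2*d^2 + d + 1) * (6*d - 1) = -12*d^4 - 10*d^3 + 8*d^2 + 5*d - 1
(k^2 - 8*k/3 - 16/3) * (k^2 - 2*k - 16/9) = k^4 - 14*k^3/3 - 16*k^2/9 + 416*k/27 + 256/27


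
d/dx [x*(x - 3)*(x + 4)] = 3*x^2 + 2*x - 12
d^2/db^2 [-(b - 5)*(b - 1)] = -2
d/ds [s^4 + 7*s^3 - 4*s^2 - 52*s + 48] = 4*s^3 + 21*s^2 - 8*s - 52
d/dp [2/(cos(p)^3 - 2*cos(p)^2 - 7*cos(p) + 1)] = 2*(3*cos(p)^2 - 4*cos(p) - 7)*sin(p)/(25*cos(p)/4 + cos(2*p) - cos(3*p)/4)^2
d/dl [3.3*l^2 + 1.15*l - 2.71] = 6.6*l + 1.15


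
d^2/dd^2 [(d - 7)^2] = 2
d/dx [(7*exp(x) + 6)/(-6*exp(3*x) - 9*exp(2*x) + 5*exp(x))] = 3*(28*exp(3*x) + 57*exp(2*x) + 36*exp(x) - 10)*exp(-x)/(36*exp(4*x) + 108*exp(3*x) + 21*exp(2*x) - 90*exp(x) + 25)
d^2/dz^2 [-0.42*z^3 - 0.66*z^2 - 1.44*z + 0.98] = -2.52*z - 1.32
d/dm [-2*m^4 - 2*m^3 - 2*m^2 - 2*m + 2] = -8*m^3 - 6*m^2 - 4*m - 2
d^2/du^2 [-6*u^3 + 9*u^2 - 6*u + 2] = 18 - 36*u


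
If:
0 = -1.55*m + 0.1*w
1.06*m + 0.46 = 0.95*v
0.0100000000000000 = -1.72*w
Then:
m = -0.00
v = 0.48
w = -0.01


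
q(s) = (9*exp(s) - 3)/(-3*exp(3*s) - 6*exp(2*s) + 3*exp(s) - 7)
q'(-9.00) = 0.00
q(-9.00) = 0.43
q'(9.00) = 0.00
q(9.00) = 0.00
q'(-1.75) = -0.23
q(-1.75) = 0.22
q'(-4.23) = -0.02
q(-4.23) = 0.41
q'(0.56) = 0.34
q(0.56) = -0.35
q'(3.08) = 0.01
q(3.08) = -0.01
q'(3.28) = 0.01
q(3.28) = -0.00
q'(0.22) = 0.18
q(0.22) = -0.45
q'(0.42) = 0.30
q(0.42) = -0.40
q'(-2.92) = -0.06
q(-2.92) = 0.37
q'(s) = (9*exp(s) - 3)*(9*exp(3*s) + 12*exp(2*s) - 3*exp(s))/(-3*exp(3*s) - 6*exp(2*s) + 3*exp(s) - 7)^2 + 9*exp(s)/(-3*exp(3*s) - 6*exp(2*s) + 3*exp(s) - 7) = (54*exp(3*s) + 27*exp(2*s) - 36*exp(s) - 54)*exp(s)/(9*exp(6*s) + 36*exp(5*s) + 18*exp(4*s) + 6*exp(3*s) + 93*exp(2*s) - 42*exp(s) + 49)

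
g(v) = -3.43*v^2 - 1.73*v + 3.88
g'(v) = -6.86*v - 1.73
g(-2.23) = -9.32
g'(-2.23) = 13.57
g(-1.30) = 0.33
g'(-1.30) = 7.19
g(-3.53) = -32.75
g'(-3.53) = 22.49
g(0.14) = 3.57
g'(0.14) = -2.69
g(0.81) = 0.23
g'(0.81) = -7.29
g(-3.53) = -32.75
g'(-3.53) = 22.49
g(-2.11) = -7.74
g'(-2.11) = 12.74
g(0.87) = -0.22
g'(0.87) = -7.70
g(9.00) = -289.52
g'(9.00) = -63.47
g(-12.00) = -469.28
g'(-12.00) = 80.59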